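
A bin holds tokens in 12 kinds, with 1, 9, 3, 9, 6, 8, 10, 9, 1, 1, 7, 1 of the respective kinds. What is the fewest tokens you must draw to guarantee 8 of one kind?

56

In the worst case you take as many as possible of each kind without reaching 8: 1 + 7 + 3 + 7 + 6 + 7 + 7 + 7 + 1 + 1 + 7 + 1 = 55.
The next one must give 8 of some kind, so 55 + 1 = 56.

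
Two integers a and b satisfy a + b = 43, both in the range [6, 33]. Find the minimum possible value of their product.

Since a + b is fixed, pushing one of them to its bound minimizes the product.
At the endpoint a = 10, b = 43 − 10 = 33, so ab = 10 × 33 = 330.

330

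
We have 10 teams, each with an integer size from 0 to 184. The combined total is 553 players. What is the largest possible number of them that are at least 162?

3

Suppose k of them are at least 162. Those contribute at least 162 each and the other 10 − k at least 0 each.
So the total is at least 162k + 0(10 − k) = 0 + 162k. This must be ≤ 553, giving k ≤ 3.
k = 3 is achieved by 3 values at 162 and 7 at 0, total 486; add 67 to one value (staying below 162) to reach 553.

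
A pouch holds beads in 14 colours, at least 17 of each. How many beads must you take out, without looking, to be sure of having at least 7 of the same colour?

You could draw 6 of every colour without reaching 7 of any — 84 in all.
One more forces 7 of some colour, so 84 + 1 = 85.

85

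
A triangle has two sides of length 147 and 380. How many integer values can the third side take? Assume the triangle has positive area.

293

The triangle inequality gives |147 − 380| < c < 147 + 380, i.e. 233 < c < 527.
So c can be any integer from 234 to 526: 293 values.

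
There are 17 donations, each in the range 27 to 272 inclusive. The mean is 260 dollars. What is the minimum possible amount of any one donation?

68

To make one donation as small as possible, make the other 16 as large as possible.
The total is 17 × 260 = 4420.
The other 16 contribute at most 16 × 272 = 4352, leaving at least 4420 − 4352 = 68.
Since 68 ≥ 27, this is achievable: one at 68 and 16 at 272.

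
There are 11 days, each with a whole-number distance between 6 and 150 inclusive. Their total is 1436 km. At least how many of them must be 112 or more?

Each value short of 112 is at most 111, costing at least 150 − 111 = 39 against the maximum total of 1650.
We can afford to lose at most 1650 − 1436 = 214, so at most ⌊214/39⌋ = 5 fall short, and at least 6 are ≥ 112.
Exactly 6 works: 6 values at 150 and 5 at 111 total 1455; lower one of the high values by 19 (still ≥ 112) to hit 1436.

6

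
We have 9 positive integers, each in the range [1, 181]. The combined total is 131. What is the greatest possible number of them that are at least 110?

1

If k of the values are ≥ 110, the total is ≥ 110k + 1(9 − k).
Setting 110k + 1(9 − k) ≤ 131 gives 109k ≤ 122, so k ≤ 1.
k = 1 is achieved by 1 value at 110 and 8 at 1, total 118; add 13 to one value (staying below 110) to reach 131.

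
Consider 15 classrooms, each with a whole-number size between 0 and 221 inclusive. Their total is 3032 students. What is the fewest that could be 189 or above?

Suppose at most 15 − j of them reach 189; then j values are ≤ 188 and the rest ≤ 221.
The total is then ≤ 188·j + 221·(15 − j) = 3315 − 33j. For this to be ≥ 3032 we need j ≤ 8, so at least 15 − 8 = 7 must reach 189.
Exactly 7 works: 7 values at 221 and 8 at 188 total 3051; lower one of the high values by 19 (still ≥ 189) to hit 3032.

7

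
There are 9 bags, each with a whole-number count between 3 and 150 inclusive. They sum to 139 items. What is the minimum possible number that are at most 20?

Each value above 20 is at least 21, contributing at least 21 − 3 = 18 above the floor 3.
The sum exceeds the floor total 27 by 112, so at most ⌊112/18⌋ = 6 exceed 20, and at least 3 are ≤ 20.
Exactly 3 works: 3 values at 3 and 6 at 21 total 135; raise one of the low values by 4 (still ≤ 20) to hit 139.

3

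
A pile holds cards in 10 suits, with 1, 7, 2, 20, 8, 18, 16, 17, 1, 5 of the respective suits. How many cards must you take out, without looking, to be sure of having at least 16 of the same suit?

85

In the worst case you take as many as possible of each suit without reaching 16: 1 + 7 + 2 + 15 + 8 + 15 + 15 + 15 + 1 + 5 = 84.
The next one must give 16 of some suit, so 84 + 1 = 85.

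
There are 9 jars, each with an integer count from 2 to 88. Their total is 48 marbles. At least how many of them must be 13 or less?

7

Let j be the number exceeding 13. Then the total is ≥ 14·j + 2·(9 − j) = 18 + 12j.
So 12j ≤ 30 and j ≤ 2; hence at least 9 − 2 = 7 are ≤ 13.
Exactly 7 works: 7 values at 2 and 2 at 14 total 42; raise one of the low values by 6 (still ≤ 13) to hit 48.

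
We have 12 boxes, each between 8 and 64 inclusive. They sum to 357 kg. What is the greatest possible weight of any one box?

Maximizing one value means minimizing the remaining 11.
The other 11 contribute at least 11 × 8 = 88, leaving at most 357 − 88 = 269.
But each box is capped at 64, so the maximum is 64.
Achievable: one at 64 and the other 11 totalling 293, which fits since 11 × 8 ≤ 293 ≤ 11 × 64.

64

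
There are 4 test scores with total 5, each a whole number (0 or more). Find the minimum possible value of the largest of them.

2

The 4 values sum to 5, so their maximum is at least ⌈5/4⌉ = 2.
Equality holds with 1 value of 2 and 3 values of 1.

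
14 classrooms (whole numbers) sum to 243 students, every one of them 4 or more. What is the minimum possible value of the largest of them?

The 14 values sum to 243, so their maximum is at least ⌈243/14⌉ = 18.
Equality holds with 5 values of 18 and 9 values of 17.

18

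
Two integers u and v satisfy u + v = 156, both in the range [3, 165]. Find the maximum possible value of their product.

6084

With u + v fixed, uv peaks when the two are closest together.
Taking u = 78 and v = 78 (both in [3, 165]) gives uv = 6084.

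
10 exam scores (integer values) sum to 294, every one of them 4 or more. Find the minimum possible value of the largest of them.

The average is 294/10 > 29, so not all 10 can be 29 or less; the largest is ≥ 30.
Taking 6 copies of 29 and 4 copies of 30 gives exactly 294, so 30 is attained.

30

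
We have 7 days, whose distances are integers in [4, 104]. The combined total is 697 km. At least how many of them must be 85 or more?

Each value short of 85 is at most 84, costing at least 104 − 84 = 20 against the maximum total of 728.
We can afford to lose at most 728 − 697 = 31, so at most ⌊31/20⌋ = 1 fall short, and at least 6 are ≥ 85.
Exactly 6 works: 6 values at 104 and 1 at 84 total 708; lower one of the high values by 11 (still ≥ 85) to hit 697.

6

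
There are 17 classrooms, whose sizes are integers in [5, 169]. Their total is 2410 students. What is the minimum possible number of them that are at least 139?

Each value short of 139 is at most 138, costing at least 169 − 138 = 31 against the maximum total of 2873.
We can afford to lose at most 2873 − 2410 = 463, so at most ⌊463/31⌋ = 14 fall short, and at least 3 are ≥ 139.
Exactly 3 works: 3 values at 169 and 14 at 138 total 2439; lower one of the high values by 29 (still ≥ 139) to hit 2410.

3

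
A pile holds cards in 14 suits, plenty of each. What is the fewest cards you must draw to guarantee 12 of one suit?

In the worst case you draw 11 of each of the 14 suits: 14 × 11 = 154.
One more forces 12 of some suit, so 154 + 1 = 155.

155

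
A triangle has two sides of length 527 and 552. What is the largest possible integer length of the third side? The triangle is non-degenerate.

The third side must be less than 527 + 552 = 1079.
The largest integer below 1079 is 1078.

1078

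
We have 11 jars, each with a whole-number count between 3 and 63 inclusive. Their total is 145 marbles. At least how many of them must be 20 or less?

If only k of them are at most 20, the other 11 − k are at least 21, so the total is at least (11 − k)·21 + k·3.
This is ≤ 145, so (11 − k)·21 + 3k ≤ 145, which gives k ≥ 5.
Exactly 5 works: 5 values at 3 and 6 at 21 total 141; raise one of the low values by 4 (still ≤ 20) to hit 145.

5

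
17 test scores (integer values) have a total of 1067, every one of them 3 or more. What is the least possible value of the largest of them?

63

If every one of the 17 were at most 62, the total would be at most 17 × 62 = 1054 < 1067.
Equality holds with 13 values of 63 and 4 values of 62.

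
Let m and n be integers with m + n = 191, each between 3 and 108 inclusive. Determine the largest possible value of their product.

9120

With m + n fixed, mn peaks when the two are closest together.
Taking m = 95 and n = 96 (both in [3, 108]) gives mn = 9120.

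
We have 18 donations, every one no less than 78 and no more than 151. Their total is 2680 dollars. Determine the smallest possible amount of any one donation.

113

Minimizing one value means maximizing the remaining 17.
The other 17 contribute at most 17 × 151 = 2567, leaving at least 2680 − 2567 = 113.
Since 113 ≥ 78, this is achievable: one at 113 and 17 at 151.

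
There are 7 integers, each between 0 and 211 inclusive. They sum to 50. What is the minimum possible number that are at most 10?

3

If only k of them are at most 10, the other 7 − k are at least 11, so the total is at least (7 − k)·11 + k·0.
This is ≤ 50, so (7 − k)·11 + 0k ≤ 50, which gives k ≥ 3.
Exactly 3 works: 3 values at 0 and 4 at 11 total 44; raise one of the low values by 6 (still ≤ 10) to hit 50.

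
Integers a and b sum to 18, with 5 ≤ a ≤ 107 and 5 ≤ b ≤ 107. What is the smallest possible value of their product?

65

For a fixed sum, ab is smallest when a and b are as far apart as possible.
The extreme feasible split is a = 5, b = 13, giving ab = 65.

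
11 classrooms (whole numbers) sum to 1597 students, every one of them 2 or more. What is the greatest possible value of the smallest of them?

If every one of the 11 were at least 146, the total would be at least 11 × 146 = 1606 > 1597.
Taking 9 copies of 145 and 2 copies of 146 gives exactly 1597, so 145 is attained.

145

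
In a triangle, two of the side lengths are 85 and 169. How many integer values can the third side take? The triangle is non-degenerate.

The triangle inequality gives |85 − 169| < c < 85 + 169, i.e. 84 < c < 254.
So c can be any integer from 85 to 253: 169 values.

169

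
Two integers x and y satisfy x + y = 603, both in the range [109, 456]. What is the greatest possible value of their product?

90902

For a fixed sum, the product xy is largest when x and y are as close as possible.
Taking x = 301 and y = 302 (both in [109, 456]) gives xy = 90902.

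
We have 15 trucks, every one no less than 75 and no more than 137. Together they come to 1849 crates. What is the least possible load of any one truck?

To make one truck as small as possible, make the other 14 as large as possible.
The other 14 can take up 14 × 137 = 1918 ≥ 1849 − 75, so one truck can sit at its floor of 75.
Achievable: one at 75 and the other 14 totalling 1774, which fits since 14 × 75 ≤ 1774 ≤ 14 × 137.

75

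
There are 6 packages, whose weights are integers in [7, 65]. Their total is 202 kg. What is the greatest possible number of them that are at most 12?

Suppose k of them are at most 12. Those contribute at most 12 each and the rest at most 65 each.
So the total is at most 12k + 65(6 − k) = 390 − 53k. This must still be ≥ 202, so k ≤ 3.
k = 3 is achieved by 3 values at 12 and 3 at 65, total 231; lower one of the 65's by 29 (still > 12) to reach 202.

3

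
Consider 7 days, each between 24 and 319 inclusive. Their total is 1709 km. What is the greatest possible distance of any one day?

319

To make one day as large as possible, make the other 6 as small as possible.
The other 6 contribute at least 6 × 24 = 144, leaving at most 1709 − 144 = 1565.
But each day is capped at 319, so the maximum is 319.
Achievable: one at 319 and the other 6 totalling 1390, which fits since 6 × 24 ≤ 1390 ≤ 6 × 319.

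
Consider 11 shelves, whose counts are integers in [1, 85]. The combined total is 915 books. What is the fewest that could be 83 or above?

Each value short of 83 is at most 82, costing at least 85 − 82 = 3 against the maximum total of 935.
We can afford to lose at most 935 − 915 = 20, so at most ⌊20/3⌋ = 6 fall short, and at least 5 are ≥ 83.
Exactly 5 works: 5 values at 85 and 6 at 82 total 917; lower one of the high values by 2 (still ≥ 83) to hit 915.

5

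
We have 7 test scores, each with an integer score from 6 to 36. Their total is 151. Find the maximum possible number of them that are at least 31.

With k values at 31 or above and the rest at least 6, the sum is at least 42 + 25k.
Since the sum is 151, we need 25k ≤ 109, i.e. k ≤ 4.
k = 4 is achieved by 4 values at 31 and 3 at 6, total 142; add 9 to one value (staying below 31) to reach 151.

4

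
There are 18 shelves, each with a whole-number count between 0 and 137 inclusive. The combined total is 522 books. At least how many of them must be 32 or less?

Let j be the number exceeding 32. Then the total is ≥ 33·j + 0·(18 − j) = 0 + 33j.
So 33j ≤ 522 and j ≤ 15; hence at least 18 − 15 = 3 are ≤ 32.
Exactly 3 works: 3 values at 0 and 15 at 33 total 495; raise one of the low values by 27 (still ≤ 32) to hit 522.

3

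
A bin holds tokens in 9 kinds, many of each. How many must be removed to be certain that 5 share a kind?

37

You could draw 4 of every kind without reaching 5 of any — 36 in all.
One more forces 5 of some kind, so 36 + 1 = 37.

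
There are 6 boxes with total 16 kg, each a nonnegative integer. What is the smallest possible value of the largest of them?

The average is 16/6 > 2, so not all 6 can be 2 or less; the largest is ≥ 3.
Equality holds with 4 values of 3 and 2 values of 2.

3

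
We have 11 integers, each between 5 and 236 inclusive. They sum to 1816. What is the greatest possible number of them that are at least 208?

If k of the values are ≥ 208, the total is ≥ 208k + 5(11 − k).
Setting 208k + 5(11 − k) ≤ 1816 gives 203k ≤ 1761, so k ≤ 8.
k = 8 is achieved by 8 values at 208 and 3 at 5, total 1679; add 137 to one value (staying below 208) to reach 1816.

8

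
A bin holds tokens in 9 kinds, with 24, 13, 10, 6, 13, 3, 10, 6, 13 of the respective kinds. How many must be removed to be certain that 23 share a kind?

97

In the worst case you take as many as possible of each kind without reaching 23: 22 + 13 + 10 + 6 + 13 + 3 + 10 + 6 + 13 = 96.
The next one must give 23 of some kind, so 96 + 1 = 97.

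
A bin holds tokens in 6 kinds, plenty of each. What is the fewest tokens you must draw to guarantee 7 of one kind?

In the worst case you draw 6 of each of the 6 kinds: 6 × 6 = 36.
One more forces 7 of some kind, so 36 + 1 = 37.

37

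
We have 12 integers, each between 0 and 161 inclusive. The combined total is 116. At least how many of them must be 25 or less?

If only k of them are at most 25, the other 12 − k are at least 26, so the total is at least (12 − k)·26 + k·0.
This is ≤ 116, so (12 − k)·26 + 0k ≤ 116, which gives k ≥ 8.
Exactly 8 works: 8 values at 0 and 4 at 26 total 104; raise one of the low values by 12 (still ≤ 25) to hit 116.

8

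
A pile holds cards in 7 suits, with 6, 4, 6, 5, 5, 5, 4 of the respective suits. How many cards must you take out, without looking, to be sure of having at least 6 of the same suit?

In the worst case you take as many as possible of each suit without reaching 6: 5 + 4 + 5 + 5 + 5 + 5 + 4 = 33.
The next one must give 6 of some suit, so 33 + 1 = 34.

34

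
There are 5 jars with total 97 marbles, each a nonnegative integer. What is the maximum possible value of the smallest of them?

The average is 97/5 < 20, so some value is ≤ 19.
Achievable: 3 of them at 19 and 2 at 20 total 97.

19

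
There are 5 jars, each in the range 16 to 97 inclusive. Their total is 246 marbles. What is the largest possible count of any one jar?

To make one jar as large as possible, make the other 4 as small as possible.
The other 4 contribute at least 4 × 16 = 64, leaving at most 246 − 64 = 182.
But each jar is capped at 97, so the maximum is 97.
Achievable: one at 97 and the other 4 totalling 149, which fits since 4 × 16 ≤ 149 ≤ 4 × 97.

97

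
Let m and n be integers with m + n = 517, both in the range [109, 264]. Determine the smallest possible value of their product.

66792

For a fixed sum, mn is smallest when m and n are as far apart as possible.
At the endpoint m = 253, n = 517 − 253 = 264, so mn = 253 × 264 = 66792.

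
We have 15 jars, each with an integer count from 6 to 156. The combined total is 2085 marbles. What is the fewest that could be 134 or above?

4

If only k of them are at least 134, the other 15 − k are at most 133, so the total is at most k·156 + (15 − k)·133.
This must reach 2085, so k·156 + (15 − k)·133 ≥ 2085, giving k ≥ 4.
Exactly 4 works: 4 values at 156 and 11 at 133 total 2087; lower one of the high values by 2 (still ≥ 134) to hit 2085.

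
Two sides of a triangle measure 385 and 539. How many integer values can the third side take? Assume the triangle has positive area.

The triangle inequality gives |385 − 539| < c < 385 + 539, i.e. 154 < c < 924.
So c can be any integer from 155 to 923: 769 values.

769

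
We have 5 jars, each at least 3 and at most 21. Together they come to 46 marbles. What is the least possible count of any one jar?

To make one jar as small as possible, make the other 4 as large as possible.
The other 4 can take up 4 × 21 = 84 ≥ 46 − 3, so one jar can sit at its floor of 3.
Achievable: one at 3 and the other 4 totalling 43, which fits since 4 × 3 ≤ 43 ≤ 4 × 21.

3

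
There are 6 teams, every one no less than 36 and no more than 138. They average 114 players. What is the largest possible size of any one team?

Maximizing one value means minimizing the remaining 5.
The total is 6 × 114 = 684.
The other 5 contribute at least 5 × 36 = 180, leaving at most 684 − 180 = 504.
But each team is capped at 138, so the maximum is 138.
Achievable: one at 138 and the other 5 totalling 546, which fits since 5 × 36 ≤ 546 ≤ 5 × 138.

138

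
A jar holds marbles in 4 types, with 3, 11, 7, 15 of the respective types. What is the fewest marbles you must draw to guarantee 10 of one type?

29

In the worst case you take as many as possible of each type without reaching 10: 3 + 9 + 7 + 9 = 28.
The next one must give 10 of some type, so 28 + 1 = 29.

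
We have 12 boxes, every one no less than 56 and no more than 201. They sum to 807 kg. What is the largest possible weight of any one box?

To make one box as large as possible, make the other 11 as small as possible.
The other 11 contribute at least 11 × 56 = 616, leaving at most 807 − 616 = 191.
Since 191 ≤ 201, this is achievable: one at 191 and 11 at 56.

191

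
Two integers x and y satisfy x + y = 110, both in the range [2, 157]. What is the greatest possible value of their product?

3025

With x + y fixed, xy peaks when the two are closest together.
Taking x = 55 and y = 55 (both in [2, 157]) gives xy = 3025.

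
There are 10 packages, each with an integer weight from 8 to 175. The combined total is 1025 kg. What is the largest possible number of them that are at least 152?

If k of the values are ≥ 152, the total is ≥ 152k + 8(10 − k).
Setting 152k + 8(10 − k) ≤ 1025 gives 144k ≤ 945, so k ≤ 6.
k = 6 is achieved by 6 values at 152 and 4 at 8, total 944; add 81 to one value (staying below 152) to reach 1025.

6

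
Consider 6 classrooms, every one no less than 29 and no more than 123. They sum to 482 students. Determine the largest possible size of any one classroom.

123

To make one classroom as large as possible, make the other 5 as small as possible.
The other 5 contribute at least 5 × 29 = 145, leaving at most 482 − 145 = 337.
But each classroom is capped at 123, so the maximum is 123.
Achievable: one at 123 and the other 5 totalling 359, which fits since 5 × 29 ≤ 359 ≤ 5 × 123.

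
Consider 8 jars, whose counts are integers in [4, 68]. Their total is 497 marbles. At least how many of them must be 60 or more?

If only k of them are at least 60, the other 8 − k are at most 59, so the total is at most k·68 + (8 − k)·59.
This must reach 497, so k·68 + (8 − k)·59 ≥ 497, giving k ≥ 3.
Exactly 3 works: 3 values at 68 and 5 at 59 total 499; lower one of the high values by 2 (still ≥ 60) to hit 497.

3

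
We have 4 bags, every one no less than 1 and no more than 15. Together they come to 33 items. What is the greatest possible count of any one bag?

Maximizing one value means minimizing the remaining 3.
The other 3 contribute at least 3 × 1 = 3, leaving at most 33 − 3 = 30.
But each bag is capped at 15, so the maximum is 15.
Achievable: one at 15 and the other 3 totalling 18, which fits since 3 × 1 ≤ 18 ≤ 3 × 15.

15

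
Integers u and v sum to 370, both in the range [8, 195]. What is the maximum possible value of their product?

With u + v fixed, uv peaks when the two are closest together.
Taking u = 185 and v = 185 (both in [8, 195]) gives uv = 34225.

34225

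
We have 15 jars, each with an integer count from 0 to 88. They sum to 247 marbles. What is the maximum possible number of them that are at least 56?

Suppose k of them are at least 56. Those contribute at least 56 each and the other 15 − k at least 0 each.
So the total is at least 56k + 0(15 − k) = 0 + 56k. This must be ≤ 247, giving k ≤ 4.
k = 4 is achieved by 4 values at 56 and 11 at 0, total 224; add 23 to one value (staying below 56) to reach 247.

4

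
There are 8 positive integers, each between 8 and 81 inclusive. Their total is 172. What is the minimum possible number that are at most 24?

2

Each value above 24 is at least 25, contributing at least 25 − 8 = 17 above the floor 8.
The sum exceeds the floor total 64 by 108, so at most ⌊108/17⌋ = 6 exceed 24, and at least 2 are ≤ 24.
Exactly 2 works: 2 values at 8 and 6 at 25 total 166; raise one of the low values by 6 (still ≤ 24) to hit 172.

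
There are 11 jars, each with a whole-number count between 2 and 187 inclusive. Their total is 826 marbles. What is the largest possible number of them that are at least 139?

5

With k values at 139 or above and the rest at least 2, the sum is at least 22 + 137k.
Since the sum is 826, we need 137k ≤ 804, i.e. k ≤ 5.
k = 5 is achieved by 5 values at 139 and 6 at 2, total 707; add 119 to one value (staying below 139) to reach 826.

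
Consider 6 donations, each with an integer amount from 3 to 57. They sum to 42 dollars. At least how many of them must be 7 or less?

Each value above 7 is at least 8, contributing at least 8 − 3 = 5 above the floor 3.
The sum exceeds the floor total 18 by 24, so at most ⌊24/5⌋ = 4 exceed 7, and at least 2 are ≤ 7.
Exactly 2 works: 2 values at 3 and 4 at 8 total 38; raise one of the low values by 4 (still ≤ 7) to hit 42.

2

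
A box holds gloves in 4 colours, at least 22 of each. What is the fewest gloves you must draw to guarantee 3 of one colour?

You could draw 2 of every colour without reaching 3 of any — 8 in all.
One more forces 3 of some colour, so 8 + 1 = 9.

9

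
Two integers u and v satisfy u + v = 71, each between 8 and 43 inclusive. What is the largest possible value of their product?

1260

With u + v fixed, uv peaks when the two are closest together.
Taking u = 35 and v = 36 (both in [8, 43]) gives uv = 1260.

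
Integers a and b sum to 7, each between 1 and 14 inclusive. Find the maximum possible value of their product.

12

For a fixed sum, the product ab is largest when a and b are as close as possible.
Taking a = 3 and b = 4 (both in [1, 14]) gives ab = 12.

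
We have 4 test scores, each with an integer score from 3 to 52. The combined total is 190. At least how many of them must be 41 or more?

If only k of them are at least 41, the other 4 − k are at most 40, so the total is at most k·52 + (4 − k)·40.
This must reach 190, so k·52 + (4 − k)·40 ≥ 190, giving k ≥ 3.
Exactly 3 works: 3 values at 52 and 1 at 40 total 196; lower one of the high values by 6 (still ≥ 41) to hit 190.

3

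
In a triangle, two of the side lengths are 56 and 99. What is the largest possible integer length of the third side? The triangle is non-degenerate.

The third side must be less than 56 + 99 = 155.
The largest integer below 155 is 154.

154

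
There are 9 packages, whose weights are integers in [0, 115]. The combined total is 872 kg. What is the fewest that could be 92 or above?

3

Suppose at most 9 − j of them reach 92; then j values are ≤ 91 and the rest ≤ 115.
The total is then ≤ 91·j + 115·(9 − j) = 1035 − 24j. For this to be ≥ 872 we need j ≤ 6, so at least 9 − 6 = 3 must reach 92.
Exactly 3 works: 3 values at 115 and 6 at 91 total 891; lower one of the high values by 19 (still ≥ 92) to hit 872.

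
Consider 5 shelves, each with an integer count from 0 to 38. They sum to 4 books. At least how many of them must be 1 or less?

3

If only k of them are at most 1, the other 5 − k are at least 2, so the total is at least (5 − k)·2 + k·0.
This is ≤ 4, so (5 − k)·2 + 0k ≤ 4, which gives k ≥ 3.
Exactly 3 works: 3 values at 0 and 2 at 2 total 4.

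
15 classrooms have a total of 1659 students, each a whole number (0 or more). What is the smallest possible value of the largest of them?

The 15 values sum to 1659, so their maximum is at least ⌈1659/15⌉ = 111.
Achievable: 9 of them at 111 and 6 at 110 total 1659.

111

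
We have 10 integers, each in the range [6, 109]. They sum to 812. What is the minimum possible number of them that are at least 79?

2

Each value short of 79 is at most 78, costing at least 109 − 78 = 31 against the maximum total of 1090.
We can afford to lose at most 1090 − 812 = 278, so at most ⌊278/31⌋ = 8 fall short, and at least 2 are ≥ 79.
Exactly 2 works: 2 values at 109 and 8 at 78 total 842; lower one of the high values by 30 (still ≥ 79) to hit 812.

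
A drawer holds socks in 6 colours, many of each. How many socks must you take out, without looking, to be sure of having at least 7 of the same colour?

In the worst case you draw 6 of each of the 6 colours: 6 × 6 = 36.
One more forces 7 of some colour, so 36 + 1 = 37.

37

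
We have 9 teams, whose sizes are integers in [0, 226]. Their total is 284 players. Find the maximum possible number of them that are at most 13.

8

Each value at 13 or below falls at least 226 − 13 = 213 short of the ceiling 226.
The ceiling total is 9 × 226 = 2034, and we need 284, so at most ⌊(2034 − 284)/213⌋ = 8 can be that low.
k = 8 is achieved by 8 values at 13 and 1 at 226, total 330; lower one of the 226's by 46 (still > 13) to reach 284.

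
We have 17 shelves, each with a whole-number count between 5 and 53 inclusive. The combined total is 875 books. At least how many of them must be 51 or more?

9

Each value short of 51 is at most 50, costing at least 53 − 50 = 3 against the maximum total of 901.
We can afford to lose at most 901 − 875 = 26, so at most ⌊26/3⌋ = 8 fall short, and at least 9 are ≥ 51.
Exactly 9 works: 9 values at 53 and 8 at 50 total 877; lower one of the high values by 2 (still ≥ 51) to hit 875.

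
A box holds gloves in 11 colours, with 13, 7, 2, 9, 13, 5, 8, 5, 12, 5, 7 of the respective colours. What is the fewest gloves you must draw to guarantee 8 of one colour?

In the worst case you take as many as possible of each colour without reaching 8: 7 + 7 + 2 + 7 + 7 + 5 + 7 + 5 + 7 + 5 + 7 = 66.
The next one must give 8 of some colour, so 66 + 1 = 67.

67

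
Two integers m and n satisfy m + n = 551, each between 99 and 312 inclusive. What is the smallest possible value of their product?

74568

mn = m(551 − m) is concave in m, so over [239, 312] it is minimized at an endpoint.
At the endpoint m = 239, n = 551 − 239 = 312, so mn = 239 × 312 = 74568.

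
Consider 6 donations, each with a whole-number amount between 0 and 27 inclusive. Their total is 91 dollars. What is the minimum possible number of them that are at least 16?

1

Suppose at most 6 − j of them reach 16; then j values are ≤ 15 and the rest ≤ 27.
The total is then ≤ 15·j + 27·(6 − j) = 162 − 12j. For this to be ≥ 91 we need j ≤ 5, so at least 6 − 5 = 1 must reach 16.
Exactly 1 works: 1 value at 27 and 5 at 15 total 102; lower one of the high values by 11 (still ≥ 16) to hit 91.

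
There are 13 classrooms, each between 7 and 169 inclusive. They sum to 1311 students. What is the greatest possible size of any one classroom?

Maximizing one value means minimizing the remaining 12.
The other 12 contribute at least 12 × 7 = 84, leaving at most 1311 − 84 = 1227.
But each classroom is capped at 169, so the maximum is 169.
Achievable: one at 169 and the other 12 totalling 1142, which fits since 12 × 7 ≤ 1142 ≤ 12 × 169.

169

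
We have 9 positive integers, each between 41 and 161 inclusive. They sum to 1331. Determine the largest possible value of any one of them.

Maximizing one value means minimizing the remaining 8.
The other 8 contribute at least 8 × 41 = 328, leaving at most 1331 − 328 = 1003.
But each integer is capped at 161, so the maximum is 161.
Achievable: one at 161 and the other 8 totalling 1170, which fits since 8 × 41 ≤ 1170 ≤ 8 × 161.

161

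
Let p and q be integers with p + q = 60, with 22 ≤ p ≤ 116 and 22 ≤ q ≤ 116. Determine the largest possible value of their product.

For a fixed sum, the product pq is largest when p and q are as close as possible.
Taking p = 30 and q = 30 (both in [22, 116]) gives pq = 900.

900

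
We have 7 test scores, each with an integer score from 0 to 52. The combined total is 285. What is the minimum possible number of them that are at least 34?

Each value short of 34 is at most 33, costing at least 52 − 33 = 19 against the maximum total of 364.
We can afford to lose at most 364 − 285 = 79, so at most ⌊79/19⌋ = 4 fall short, and at least 3 are ≥ 34.
Exactly 3 works: 3 values at 52 and 4 at 33 total 288; lower one of the high values by 3 (still ≥ 34) to hit 285.

3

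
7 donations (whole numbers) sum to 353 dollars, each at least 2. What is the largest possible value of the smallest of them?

If every one of the 7 were at least 51, the total would be at least 7 × 51 = 357 > 353.
Taking 4 copies of 50 and 3 copies of 51 gives exactly 353, so 50 is attained.

50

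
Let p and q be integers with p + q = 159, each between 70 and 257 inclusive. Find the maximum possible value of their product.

pq = p(159 − p) is maximized when p is as near 159/2 as the bounds allow.
Taking p = 79 and q = 80 (both in [70, 257]) gives pq = 6320.

6320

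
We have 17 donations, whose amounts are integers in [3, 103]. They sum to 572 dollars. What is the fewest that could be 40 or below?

4

Each value above 40 is at least 41, contributing at least 41 − 3 = 38 above the floor 3.
The sum exceeds the floor total 51 by 521, so at most ⌊521/38⌋ = 13 exceed 40, and at least 4 are ≤ 40.
Exactly 4 works: 4 values at 3 and 13 at 41 total 545; raise one of the low values by 27 (still ≤ 40) to hit 572.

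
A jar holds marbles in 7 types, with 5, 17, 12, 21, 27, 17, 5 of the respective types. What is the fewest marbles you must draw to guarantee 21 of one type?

97

In the worst case you take as many as possible of each type without reaching 21: 5 + 17 + 12 + 20 + 20 + 17 + 5 = 96.
The next one must give 21 of some type, so 96 + 1 = 97.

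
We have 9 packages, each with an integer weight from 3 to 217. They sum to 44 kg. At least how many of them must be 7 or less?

If only k of them are at most 7, the other 9 − k are at least 8, so the total is at least (9 − k)·8 + k·3.
This is ≤ 44, so (9 − k)·8 + 3k ≤ 44, which gives k ≥ 6.
Exactly 6 works: 6 values at 3 and 3 at 8 total 42; raise one of the low values by 2 (still ≤ 7) to hit 44.

6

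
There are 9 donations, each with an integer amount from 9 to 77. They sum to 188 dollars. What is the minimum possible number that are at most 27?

If only k of them are at most 27, the other 9 − k are at least 28, so the total is at least (9 − k)·28 + k·9.
This is ≤ 188, so (9 − k)·28 + 9k ≤ 188, which gives k ≥ 4.
Exactly 4 works: 4 values at 9 and 5 at 28 total 176; raise one of the low values by 12 (still ≤ 27) to hit 188.

4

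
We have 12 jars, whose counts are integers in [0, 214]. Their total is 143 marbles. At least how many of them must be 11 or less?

1

If only k of them are at most 11, the other 12 − k are at least 12, so the total is at least (12 − k)·12 + k·0.
This is ≤ 143, so (12 − k)·12 + 0k ≤ 143, which gives k ≥ 1.
Exactly 1 works: 1 value at 0 and 11 at 12 total 132; raise one of the low values by 11 (still ≤ 11) to hit 143.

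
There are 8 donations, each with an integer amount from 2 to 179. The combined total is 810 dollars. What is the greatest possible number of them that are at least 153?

Suppose k of them are at least 153. Those contribute at least 153 each and the other 8 − k at least 2 each.
So the total is at least 153k + 2(8 − k) = 16 + 151k. This must be ≤ 810, giving k ≤ 5.
k = 5 is achieved by 5 values at 153 and 3 at 2, total 771; add 39 to one value (staying below 153) to reach 810.

5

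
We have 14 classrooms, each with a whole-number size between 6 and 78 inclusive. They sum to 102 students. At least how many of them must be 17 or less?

Each value above 17 is at least 18, contributing at least 18 − 6 = 12 above the floor 6.
The sum exceeds the floor total 84 by 18, so at most ⌊18/12⌋ = 1 exceed 17, and at least 13 are ≤ 17.
Exactly 13 works: 13 values at 6 and 1 at 18 total 96; raise one of the low values by 6 (still ≤ 17) to hit 102.

13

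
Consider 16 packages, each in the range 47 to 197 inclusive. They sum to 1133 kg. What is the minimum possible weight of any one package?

47

Minimizing one value means maximizing the remaining 15.
The other 15 can take up 15 × 197 = 2955 ≥ 1133 − 47, so one package can sit at its floor of 47.
Achievable: one at 47 and the other 15 totalling 1086, which fits since 15 × 47 ≤ 1086 ≤ 15 × 197.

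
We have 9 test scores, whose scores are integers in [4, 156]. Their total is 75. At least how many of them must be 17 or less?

Each value above 17 is at least 18, contributing at least 18 − 4 = 14 above the floor 4.
The sum exceeds the floor total 36 by 39, so at most ⌊39/14⌋ = 2 exceed 17, and at least 7 are ≤ 17.
Exactly 7 works: 7 values at 4 and 2 at 18 total 64; raise one of the low values by 11 (still ≤ 17) to hit 75.

7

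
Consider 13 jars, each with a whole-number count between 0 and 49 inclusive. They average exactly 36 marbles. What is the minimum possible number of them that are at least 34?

The total is 13 × 36 = 468.
If only k of them are at least 34, the other 13 − k are at most 33, so the total is at most k·49 + (13 − k)·33.
This must reach 468, so k·49 + (13 − k)·33 ≥ 468, giving k ≥ 3.
Exactly 3 works: 3 values at 49 and 10 at 33 total 477; lower one of the high values by 9 (still ≥ 34) to hit 468.

3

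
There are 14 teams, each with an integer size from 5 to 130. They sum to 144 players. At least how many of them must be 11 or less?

Each value above 11 is at least 12, contributing at least 12 − 5 = 7 above the floor 5.
The sum exceeds the floor total 70 by 74, so at most ⌊74/7⌋ = 10 exceed 11, and at least 4 are ≤ 11.
Exactly 4 works: 4 values at 5 and 10 at 12 total 140; raise one of the low values by 4 (still ≤ 11) to hit 144.

4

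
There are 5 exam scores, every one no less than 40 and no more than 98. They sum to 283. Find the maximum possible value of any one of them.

To make one score as large as possible, make the other 4 as small as possible.
The other 4 contribute at least 4 × 40 = 160, leaving at most 283 − 160 = 123.
But each score is capped at 98, so the maximum is 98.
Achievable: one at 98 and the other 4 totalling 185, which fits since 4 × 40 ≤ 185 ≤ 4 × 98.

98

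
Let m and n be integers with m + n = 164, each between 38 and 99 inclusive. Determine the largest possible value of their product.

mn = m(164 − m) is maximized when m is as near 164/2 as the bounds allow.
Taking m = 82 and n = 82 (both in [38, 99]) gives mn = 6724.

6724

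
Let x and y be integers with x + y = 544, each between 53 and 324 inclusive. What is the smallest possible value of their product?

71280

Since x + y is fixed, pushing one of them to its bound minimizes the product.
At the endpoint x = 220, y = 544 − 220 = 324, so xy = 220 × 324 = 71280.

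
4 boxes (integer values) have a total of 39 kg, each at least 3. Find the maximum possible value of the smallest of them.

9

The 4 values sum to 39, so their minimum is at most ⌊39/4⌋ = 9.
Equality holds with 1 value of 9 and 3 values of 10.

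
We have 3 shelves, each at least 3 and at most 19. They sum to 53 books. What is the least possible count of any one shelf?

15

Minimizing one value means maximizing the remaining 2.
The other 2 contribute at most 2 × 19 = 38, leaving at least 53 − 38 = 15.
Since 15 ≥ 3, this is achievable: one at 15 and 2 at 19.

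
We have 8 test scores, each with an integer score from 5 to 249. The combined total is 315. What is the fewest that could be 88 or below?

If only k of them are at most 88, the other 8 − k are at least 89, so the total is at least (8 − k)·89 + k·5.
This is ≤ 315, so (8 − k)·89 + 5k ≤ 315, which gives k ≥ 5.
Exactly 5 works: 5 values at 5 and 3 at 89 total 292; raise one of the low values by 23 (still ≤ 88) to hit 315.

5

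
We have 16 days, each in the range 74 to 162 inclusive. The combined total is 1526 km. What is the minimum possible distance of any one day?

74

Minimizing one value means maximizing the remaining 15.
The other 15 can take up 15 × 162 = 2430 ≥ 1526 − 74, so one day can sit at its floor of 74.
Achievable: one at 74 and the other 15 totalling 1452, which fits since 15 × 74 ≤ 1452 ≤ 15 × 162.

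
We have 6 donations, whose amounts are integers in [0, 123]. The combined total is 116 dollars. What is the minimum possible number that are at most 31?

If only k of them are at most 31, the other 6 − k are at least 32, so the total is at least (6 − k)·32 + k·0.
This is ≤ 116, so (6 − k)·32 + 0k ≤ 116, which gives k ≥ 3.
Exactly 3 works: 3 values at 0 and 3 at 32 total 96; raise one of the low values by 20 (still ≤ 31) to hit 116.

3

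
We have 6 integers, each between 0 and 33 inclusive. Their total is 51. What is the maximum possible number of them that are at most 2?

4

Each value at 2 or below falls at least 33 − 2 = 31 short of the ceiling 33.
The ceiling total is 6 × 33 = 198, and we need 51, so at most ⌊(198 − 51)/31⌋ = 4 can be that low.
k = 4 is achieved by 4 values at 2 and 2 at 33, total 74; lower one of the 33's by 23 (still > 2) to reach 51.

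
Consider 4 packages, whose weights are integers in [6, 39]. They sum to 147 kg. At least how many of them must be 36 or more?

2

Each value short of 36 is at most 35, costing at least 39 − 35 = 4 against the maximum total of 156.
We can afford to lose at most 156 − 147 = 9, so at most ⌊9/4⌋ = 2 fall short, and at least 2 are ≥ 36.
Exactly 2 works: 2 values at 39 and 2 at 35 total 148; lower one of the high values by 1 (still ≥ 36) to hit 147.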